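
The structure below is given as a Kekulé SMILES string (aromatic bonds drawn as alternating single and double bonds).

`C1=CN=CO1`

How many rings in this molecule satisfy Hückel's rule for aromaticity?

The SMILES encodes a five-membered ring with an oxygen at position 1 and a nitrogen at position 3 (in a C=N bond), with two double bonds.
The 5-membered ring with one oxygen and one =N– is fully conjugated (every ring atom contributes a p orbital); 2 ring double bonds (4 π electrons) plus a heteroatom lone pair (2) give 6 π electrons. Since 6 = 4n+2 (n=1), it is aromatic (oxazole).

1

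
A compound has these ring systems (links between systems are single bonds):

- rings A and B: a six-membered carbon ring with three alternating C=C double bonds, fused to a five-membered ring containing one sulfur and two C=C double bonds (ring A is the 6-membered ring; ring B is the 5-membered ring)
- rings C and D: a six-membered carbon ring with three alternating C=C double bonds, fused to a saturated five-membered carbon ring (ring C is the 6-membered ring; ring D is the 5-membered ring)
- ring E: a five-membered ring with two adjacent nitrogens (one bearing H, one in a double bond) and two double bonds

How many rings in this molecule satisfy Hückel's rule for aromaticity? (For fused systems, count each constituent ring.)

4

Rings A and B form a fused bicyclic system (with one sulfur) with 9 sp² atoms and 10 π electrons from ring double bonds plus a heteroatom lone pair. 10 = 4(2)+2, so the system is aromatic and both rings count as aromatic (benzothiophene).
Ring C is fully conjugated (every ring atom contributes a p orbital); 3 ring double bonds give 6 π electrons. Since 6 = 4n+2 (n=1), ring C is aromatic (benzene ring).
Ring D has three sp³ carbons, so it is not fully conjugated — not aromatic (cyclopentane ring).
Ring E is fully conjugated (every ring atom contributes a p orbital); 2 ring double bonds (4 π electrons) plus a heteroatom lone pair (2) give 6 π electrons. 6 = 4(1)+2, so ring E is aromatic (pyrazole).
Aromatic: A, B, C, E. Total: 4.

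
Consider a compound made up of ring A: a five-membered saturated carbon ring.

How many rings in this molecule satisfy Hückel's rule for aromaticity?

0

Ring A has only sp³ atoms, so it is not fully conjugated — not aromatic (cyclopentane).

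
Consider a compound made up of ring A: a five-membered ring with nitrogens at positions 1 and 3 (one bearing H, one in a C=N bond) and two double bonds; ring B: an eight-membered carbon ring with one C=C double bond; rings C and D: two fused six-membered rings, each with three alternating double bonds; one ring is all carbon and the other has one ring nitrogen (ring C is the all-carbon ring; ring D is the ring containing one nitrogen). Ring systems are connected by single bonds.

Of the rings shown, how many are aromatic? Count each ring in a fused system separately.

Ring A has a continuous p-orbital overlap around the ring; 2 ring double bonds (4 π electrons) plus a heteroatom lone pair (2) give 6 π electrons. That satisfies 4n+2 with n=1, so ring A is aromatic (imidazole).
Ring B has six sp³ carbons, so it is not fully conjugated — not aromatic (cyclooctene).
Rings C and D form a fused bicyclic system (with one nitrogen) with 10 sp² atoms and 10 π electrons from ring double bonds. 10 = 4(2)+2, so the system is aromatic and both rings count as aromatic (quinoline).
Aromatic: A, C, D. Total: 3.

3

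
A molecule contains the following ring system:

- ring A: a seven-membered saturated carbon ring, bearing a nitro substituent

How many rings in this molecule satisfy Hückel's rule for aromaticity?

Ring A has only sp³ atoms, so it is not fully conjugated — not aromatic (cycloheptane).

0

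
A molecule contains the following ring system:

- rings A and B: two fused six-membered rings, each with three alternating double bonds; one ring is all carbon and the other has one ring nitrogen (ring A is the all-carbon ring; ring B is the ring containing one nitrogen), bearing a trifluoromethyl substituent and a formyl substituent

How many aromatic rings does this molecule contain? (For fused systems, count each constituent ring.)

Rings A and B form a fused bicyclic system (with one nitrogen) with 10 sp² atoms and 10 π electrons from ring double bonds. 10 = 4(2)+2, so the system is aromatic and both rings count as aromatic (quinoline).
Aromatic: A, B. Total: 2.

2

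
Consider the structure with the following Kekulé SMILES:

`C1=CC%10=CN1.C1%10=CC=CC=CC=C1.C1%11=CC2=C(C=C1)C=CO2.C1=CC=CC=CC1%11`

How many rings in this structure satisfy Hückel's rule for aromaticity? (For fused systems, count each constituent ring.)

The SMILES encodes a five-membered ring of four carbons and one nitrogen bearing a hydrogen, with two C=C double bonds; an eight-membered carbon ring with four alternating C=C double bonds; a six-membered carbon ring with three alternating C=C double bonds, fused to a five-membered ring containing one oxygen and two C=C double bonds; a seven-membered carbon ring with three C=C double bonds and one sp³ carbon.
The 5-membered ring with one N–H is fully conjugated (every ring atom contributes a p orbital); 2 ring double bonds (4 π electrons) plus a heteroatom lone pair (2) give 6 π electrons. Since 6 = 4n+2 (n=1), it is aromatic (pyrrole).
The 8-membered ring has only sp² ring atoms; a planar conformation would have a fully conjugated π system of 8 electrons. But 8 = 4(2), which is 4n not 4n+2, so it is not aromatic (cyclooctatetraene) — cyclooctatetraene distorts into a non-planar tub to avoid antiaromaticity.
The fused 6/5-membered bicyclic (with one oxygen) is a single π system with 9 sp² atoms and 10 π electrons from ring double bonds plus a heteroatom lone pair. 10 = 4(2)+2, so the system is aromatic and both rings count as aromatic (benzofuran).
The 7-membered ring has one sp³ carbon, so it is not fully conjugated — not aromatic (cycloheptatriene).
3 of the 5 rings are aromatic. Total: 3.

3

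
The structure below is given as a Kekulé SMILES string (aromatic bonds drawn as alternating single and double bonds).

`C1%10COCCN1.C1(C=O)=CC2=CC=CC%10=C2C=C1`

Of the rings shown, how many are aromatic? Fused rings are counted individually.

2

The SMILES encodes a six-membered saturated ring with an oxygen and an N–H nitrogen at positions 1 and 4; two fused six-membered carbon rings, each with three alternating C=C double bonds.
The 6-membered ring with one oxygen and one N–H (1,4) has only sp³ atoms, so it is not fully conjugated — not aromatic (morpholine).
The fused 6/6-membered bicyclic is a single π system with 10 sp² atoms and 10 π electrons from ring double bonds. 10 = 4(2)+2, so the system is aromatic and both rings count as aromatic (naphthalene).
2 of the 3 rings are aromatic. Total: 2.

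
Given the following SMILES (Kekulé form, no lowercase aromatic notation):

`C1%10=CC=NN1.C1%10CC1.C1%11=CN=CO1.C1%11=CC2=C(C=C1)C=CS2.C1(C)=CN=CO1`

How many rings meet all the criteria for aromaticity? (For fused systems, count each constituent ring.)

5

The SMILES encodes a five-membered ring with two adjacent nitrogens (one bearing H, one in a double bond) and two double bonds; a three-membered saturated carbon ring; a five-membered ring with an oxygen at position 1 and a nitrogen at position 3 (in a C=N bond), with two double bonds; a six-membered carbon ring with three alternating C=C double bonds, fused to a five-membered ring containing one sulfur and two C=C double bonds; a five-membered ring with an oxygen at position 1 and a nitrogen at position 3 (in a C=N bond), with two double bonds.
The 5-membered ring with two adjacent nitrogens (one N–H, one =N–) has a continuous p-orbital overlap around the ring; 2 ring double bonds (4 π electrons) plus a heteroatom lone pair (2) give 6 π electrons. 6 = 4(1)+2, so it is aromatic (pyrazole).
The 3-membered ring has only sp³ atoms, so it is not fully conjugated — not aromatic (cyclopropane).
The 5-membered ring with one oxygen and one =N– is planar and fully conjugated; 2 ring double bonds (4 π electrons) plus a heteroatom lone pair (2) give 6 π electrons. Since 6 = 4n+2 (n=1), it is aromatic (oxazole).
The fused 6/5-membered bicyclic (with one sulfur) is a single π system with 9 sp² atoms and 10 π electrons from ring double bonds plus a heteroatom lone pair. 10 = 4(2)+2, so the system is aromatic and both rings count as aromatic (benzothiophene).
The second 5-membered ring with one oxygen and one =N– is planar and fully conjugated; 2 ring double bonds (4 π electrons) plus a heteroatom lone pair (2) give 6 π electrons. Since 6 = 4n+2 (n=1), it is aromatic (oxazole).
5 of the 6 rings are aromatic. Total: 5.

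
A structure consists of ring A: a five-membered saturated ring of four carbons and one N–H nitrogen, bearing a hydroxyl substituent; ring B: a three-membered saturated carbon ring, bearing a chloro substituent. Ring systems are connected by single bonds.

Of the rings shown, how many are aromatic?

0

Ring A has only sp³ atoms, so it is not fully conjugated — not aromatic (pyrrolidine).
Ring B has only sp³ atoms, so it is not fully conjugated — not aromatic (cyclopropane).
No ring is aromatic. Total: 0.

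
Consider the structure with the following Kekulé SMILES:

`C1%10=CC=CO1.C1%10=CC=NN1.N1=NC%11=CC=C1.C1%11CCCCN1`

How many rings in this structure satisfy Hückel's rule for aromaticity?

The SMILES encodes a five-membered ring of four carbons and one oxygen, with two C=C double bonds; a five-membered ring with two adjacent nitrogens (one bearing H, one in a double bond) and two double bonds; a six-membered ring with two adjacent nitrogens and three alternating double bonds; a six-membered saturated ring of five carbons and one N–H nitrogen.
The 5-membered ring with one oxygen is fully conjugated (every ring atom contributes a p orbital); 2 ring double bonds (4 π electrons) plus a heteroatom lone pair (2) give 6 π electrons. 6 = 4(1)+2, so it is aromatic (furan).
The 5-membered ring with two adjacent nitrogens (one N–H, one =N–) has a continuous p-orbital overlap around the ring; 2 ring double bonds (4 π electrons) plus a heteroatom lone pair (2) give 6 π electrons. 6 = 4(1)+2, so it is aromatic (pyrazole).
The 6-membered ring with two nitrogens (1,2) is fully conjugated (every ring atom contributes a p orbital); 3 ring double bonds give 6 π electrons. That satisfies 4n+2 with n=1, so it is aromatic (pyridazine).
The 6-membered ring with one N–H has only sp³ atoms, so it is not fully conjugated — not aromatic (piperidine).
3 of the 4 rings are aromatic. Total: 3.

3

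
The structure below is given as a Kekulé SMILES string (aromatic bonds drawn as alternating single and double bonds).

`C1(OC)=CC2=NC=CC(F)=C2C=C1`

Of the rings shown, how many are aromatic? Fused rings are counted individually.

The SMILES encodes two fused six-membered rings, each with three alternating double bonds; one ring is all carbon and the other has one ring nitrogen.
The fused 6/6-membered bicyclic (with one nitrogen) is a single π system with 10 sp² atoms and 10 π electrons from ring double bonds. 10 = 4(2)+2, so the system is aromatic and both rings count as aromatic (quinoline).
2 of the 2 rings are aromatic. Total: 2.

2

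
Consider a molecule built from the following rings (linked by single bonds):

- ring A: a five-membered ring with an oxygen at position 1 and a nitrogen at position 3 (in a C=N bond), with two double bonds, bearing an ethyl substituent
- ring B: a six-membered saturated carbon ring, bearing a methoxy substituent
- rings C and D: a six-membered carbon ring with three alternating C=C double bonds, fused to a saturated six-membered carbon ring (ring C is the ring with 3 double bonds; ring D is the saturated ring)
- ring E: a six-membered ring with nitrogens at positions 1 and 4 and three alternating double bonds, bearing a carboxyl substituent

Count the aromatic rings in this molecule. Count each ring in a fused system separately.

Ring A has a continuous p-orbital overlap around the ring; 2 ring double bonds (4 π electrons) plus a heteroatom lone pair (2) give 6 π electrons. That satisfies 4n+2 with n=1, so ring A is aromatic (oxazole).
Ring B has only sp³ atoms, so it is not fully conjugated — not aromatic (cyclohexane).
Ring C has a continuous p-orbital overlap around the ring; 3 ring double bonds give 6 π electrons. 6 = 4(1)+2, so ring C is aromatic (benzene ring).
Ring D has four sp³ carbons, so it is not fully conjugated — not aromatic (cyclohexane ring).
Ring E is fully conjugated (every ring atom contributes a p orbital); 3 ring double bonds give 6 π electrons. Since 6 = 4n+2 (n=1), ring E is aromatic (pyrazine).
Aromatic: A, C, E. Total: 3.

3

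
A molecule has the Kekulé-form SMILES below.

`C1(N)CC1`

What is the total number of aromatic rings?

0

The SMILES encodes a three-membered saturated carbon ring.
The 3-membered ring has only sp³ atoms, so it is not fully conjugated — not aromatic (cyclopropane).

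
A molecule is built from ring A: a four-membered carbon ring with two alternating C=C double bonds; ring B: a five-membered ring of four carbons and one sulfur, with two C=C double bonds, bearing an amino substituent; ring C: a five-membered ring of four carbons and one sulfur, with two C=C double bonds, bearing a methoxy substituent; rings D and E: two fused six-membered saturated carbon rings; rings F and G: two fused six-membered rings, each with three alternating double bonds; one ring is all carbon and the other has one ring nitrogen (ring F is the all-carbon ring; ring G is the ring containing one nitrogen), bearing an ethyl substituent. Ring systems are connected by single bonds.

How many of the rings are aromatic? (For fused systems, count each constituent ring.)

4

Ring A has only sp² ring atoms; a planar conformation would have a fully conjugated π system of 4 electrons. But 4 = 4(1), which is 4n not 4n+2, so ring A is not aromatic (cyclobutadiene) — cyclobutadiene is antiaromatic and distorts to a rectangle.
Ring B is fully conjugated (every ring atom contributes a p orbital); 2 ring double bonds (4 π electrons) plus a heteroatom lone pair (2) give 6 π electrons. 6 = 4(1)+2, so ring B is aromatic (thiophene).
Ring C has a continuous p-orbital overlap around the ring; 2 ring double bonds (4 π electrons) plus a heteroatom lone pair (2) give 6 π electrons. That satisfies 4n+2 with n=1, so ring C is aromatic (thiophene).
Ring D has only sp³ atoms, so it is not fully conjugated — not aromatic (cyclohexane ring).
Ring E has only sp³ atoms, so it is not fully conjugated — not aromatic (cyclohexane ring).
Rings F and G form a fused bicyclic system (with one nitrogen) with 10 sp² atoms and 10 π electrons from ring double bonds. 10 = 4(2)+2, so the system is aromatic and both rings count as aromatic (quinoline).
Aromatic: B, C, F, G. Total: 4.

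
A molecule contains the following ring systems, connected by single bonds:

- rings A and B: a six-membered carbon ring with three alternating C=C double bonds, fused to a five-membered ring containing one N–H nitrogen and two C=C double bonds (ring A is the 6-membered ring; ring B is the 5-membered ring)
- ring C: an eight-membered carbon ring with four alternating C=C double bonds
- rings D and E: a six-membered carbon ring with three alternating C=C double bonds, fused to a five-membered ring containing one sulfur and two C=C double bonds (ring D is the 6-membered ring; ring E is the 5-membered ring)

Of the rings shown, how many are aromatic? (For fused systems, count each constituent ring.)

4

Rings A and B form a fused bicyclic system (with one N–H) with 9 sp² atoms and 10 π electrons from ring double bonds plus a heteroatom lone pair. 10 = 4(2)+2, so the system is aromatic and both rings count as aromatic (indole).
Ring C has only sp² ring atoms; a planar conformation would have a fully conjugated π system of 8 electrons. But 8 = 4(2), which is 4n not 4n+2, so ring C is not aromatic (cyclooctatetraene) — cyclooctatetraene distorts into a non-planar tub to avoid antiaromaticity.
Rings D and E form a fused bicyclic system (with one sulfur) with 9 sp² atoms and 10 π electrons from ring double bonds plus a heteroatom lone pair. 10 = 4(2)+2, so the system is aromatic and both rings count as aromatic (benzothiophene).
Aromatic: A, B, D, E. Total: 4.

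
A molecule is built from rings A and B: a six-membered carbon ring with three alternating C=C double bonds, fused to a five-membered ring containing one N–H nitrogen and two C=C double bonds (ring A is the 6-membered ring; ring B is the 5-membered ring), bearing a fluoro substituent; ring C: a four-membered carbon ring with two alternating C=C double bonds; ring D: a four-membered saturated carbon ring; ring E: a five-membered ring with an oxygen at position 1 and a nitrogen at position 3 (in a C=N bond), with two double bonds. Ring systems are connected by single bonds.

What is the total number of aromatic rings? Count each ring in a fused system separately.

Rings A and B form a fused bicyclic system (with one N–H) with 9 sp² atoms and 10 π electrons from ring double bonds plus a heteroatom lone pair. 10 = 4(2)+2, so the system is aromatic and both rings count as aromatic (indole).
Ring C has only sp² ring atoms; a planar conformation would have a fully conjugated π system of 4 electrons. But 4 = 4(1), which is 4n not 4n+2, so ring C is not aromatic (cyclobutadiene) — cyclobutadiene is antiaromatic and distorts to a rectangle.
Ring D has only sp³ atoms, so it is not fully conjugated — not aromatic (cyclobutane).
Ring E is fully conjugated (every ring atom contributes a p orbital); 2 ring double bonds (4 π electrons) plus a heteroatom lone pair (2) give 6 π electrons. 6 = 4(1)+2, so ring E is aromatic (oxazole).
Aromatic: A, B, E. Total: 3.

3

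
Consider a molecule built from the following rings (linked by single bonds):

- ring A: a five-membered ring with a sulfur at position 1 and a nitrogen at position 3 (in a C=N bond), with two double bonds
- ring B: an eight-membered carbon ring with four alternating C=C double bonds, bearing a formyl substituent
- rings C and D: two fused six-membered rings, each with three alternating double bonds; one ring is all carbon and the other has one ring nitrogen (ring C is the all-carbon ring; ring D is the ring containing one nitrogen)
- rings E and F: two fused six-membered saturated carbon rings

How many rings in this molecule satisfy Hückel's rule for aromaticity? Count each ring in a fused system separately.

3

Ring A has a continuous p-orbital overlap around the ring; 2 ring double bonds (4 π electrons) plus a heteroatom lone pair (2) give 6 π electrons. 6 = 4(1)+2, so ring A is aromatic (thiazole).
Ring B has only sp² ring atoms; a planar conformation would have a fully conjugated π system of 8 electrons. But 8 = 4(2), which is 4n not 4n+2, so ring B is not aromatic (cyclooctatetraene) — cyclooctatetraene distorts into a non-planar tub to avoid antiaromaticity.
Rings C and D form a fused bicyclic system (with one nitrogen) with 10 sp² atoms and 10 π electrons from ring double bonds. 10 = 4(2)+2, so the system is aromatic and both rings count as aromatic (quinoline).
Ring E has only sp³ atoms, so it is not fully conjugated — not aromatic (cyclohexane ring).
Ring F has only sp³ atoms, so it is not fully conjugated — not aromatic (cyclohexane ring).
Aromatic: A, C, D. Total: 3.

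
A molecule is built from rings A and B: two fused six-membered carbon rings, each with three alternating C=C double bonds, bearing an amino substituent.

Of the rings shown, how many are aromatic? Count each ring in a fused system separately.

Rings A and B form a fused bicyclic system with 10 sp² atoms and 10 π electrons from ring double bonds. 10 = 4(2)+2, so the system is aromatic and both rings count as aromatic (naphthalene).
Aromatic: A, B. Total: 2.

2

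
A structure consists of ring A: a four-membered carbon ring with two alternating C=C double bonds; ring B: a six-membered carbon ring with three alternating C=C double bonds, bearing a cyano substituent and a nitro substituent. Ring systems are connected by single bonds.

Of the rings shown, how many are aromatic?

Ring A has only sp² ring atoms; a planar conformation would have a fully conjugated π system of 4 electrons. But 4 = 4(1), which is 4n not 4n+2, so ring A is not aromatic (cyclobutadiene) — cyclobutadiene is antiaromatic and distorts to a rectangle.
Ring B is fully conjugated (every ring atom contributes a p orbital); 3 ring double bonds give 6 π electrons. That satisfies 4n+2 with n=1, so ring B is aromatic (benzene).
Aromatic: B. Total: 1.

1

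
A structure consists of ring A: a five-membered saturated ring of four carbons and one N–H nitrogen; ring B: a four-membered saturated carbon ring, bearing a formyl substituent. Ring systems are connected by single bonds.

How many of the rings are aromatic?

0

Ring A has only sp³ atoms, so it is not fully conjugated — not aromatic (pyrrolidine).
Ring B has only sp³ atoms, so it is not fully conjugated — not aromatic (cyclobutane).
No ring is aromatic. Total: 0.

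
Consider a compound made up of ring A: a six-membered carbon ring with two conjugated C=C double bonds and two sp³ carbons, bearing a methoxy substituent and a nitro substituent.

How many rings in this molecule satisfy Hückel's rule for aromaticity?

Ring A has two sp³ carbons, so it is not fully conjugated — not aromatic (1,3-cyclohexadiene).

0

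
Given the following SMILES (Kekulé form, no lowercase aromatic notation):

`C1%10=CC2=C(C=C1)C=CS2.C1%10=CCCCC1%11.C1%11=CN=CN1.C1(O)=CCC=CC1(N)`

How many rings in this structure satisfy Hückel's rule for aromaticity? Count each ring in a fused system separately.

3

The SMILES encodes a six-membered carbon ring with three alternating C=C double bonds, fused to a five-membered ring containing one sulfur and two C=C double bonds; a six-membered carbon ring with one C=C double bond; a five-membered ring with nitrogens at positions 1 and 3 (one bearing H, one in a C=N bond) and two double bonds; a six-membered carbon ring with two isolated C=C double bonds and two sp³ carbons.
The fused 6/5-membered bicyclic (with one sulfur) is a single π system with 9 sp² atoms and 10 π electrons from ring double bonds plus a heteroatom lone pair. 10 = 4(2)+2, so the system is aromatic and both rings count as aromatic (benzothiophene).
The 6-membered ring has four sp³ carbons, so it is not fully conjugated — not aromatic (cyclohexene).
The 5-membered ring with two nitrogens (one N–H, one =N–) is planar and fully conjugated; 2 ring double bonds (4 π electrons) plus a heteroatom lone pair (2) give 6 π electrons. Since 6 = 4n+2 (n=1), it is aromatic (imidazole).
The second 6-membered ring has two sp³ carbons, so it is not fully conjugated — not aromatic (1,4-cyclohexadiene).
3 of the 5 rings are aromatic. Total: 3.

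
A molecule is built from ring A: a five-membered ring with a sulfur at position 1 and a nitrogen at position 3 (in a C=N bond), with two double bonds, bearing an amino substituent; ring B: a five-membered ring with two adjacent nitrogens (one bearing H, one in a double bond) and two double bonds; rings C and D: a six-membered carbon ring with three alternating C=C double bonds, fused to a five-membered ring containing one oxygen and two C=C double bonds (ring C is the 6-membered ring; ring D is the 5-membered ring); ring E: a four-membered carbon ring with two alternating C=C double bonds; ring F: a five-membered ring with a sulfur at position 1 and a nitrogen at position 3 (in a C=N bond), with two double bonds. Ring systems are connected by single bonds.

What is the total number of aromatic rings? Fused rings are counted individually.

5

Ring A is fully conjugated (every ring atom contributes a p orbital); 2 ring double bonds (4 π electrons) plus a heteroatom lone pair (2) give 6 π electrons. Since 6 = 4n+2 (n=1), ring A is aromatic (thiazole).
Ring B has a continuous p-orbital overlap around the ring; 2 ring double bonds (4 π electrons) plus a heteroatom lone pair (2) give 6 π electrons. 6 = 4(1)+2, so ring B is aromatic (pyrazole).
Rings C and D form a fused bicyclic system (with one oxygen) with 9 sp² atoms and 10 π electrons from ring double bonds plus a heteroatom lone pair. 10 = 4(2)+2, so the system is aromatic and both rings count as aromatic (benzofuran).
Ring E has only sp² ring atoms; a planar conformation would have a fully conjugated π system of 4 electrons. But 4 = 4(1), which is 4n not 4n+2, so ring E is not aromatic (cyclobutadiene) — cyclobutadiene is antiaromatic and distorts to a rectangle.
Ring F has a continuous p-orbital overlap around the ring; 2 ring double bonds (4 π electrons) plus a heteroatom lone pair (2) give 6 π electrons. 6 = 4(1)+2, so ring F is aromatic (thiazole).
Aromatic: A, B, C, D, F. Total: 5.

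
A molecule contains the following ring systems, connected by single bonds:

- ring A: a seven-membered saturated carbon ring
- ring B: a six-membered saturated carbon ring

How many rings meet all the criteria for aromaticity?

Ring A has only sp³ atoms, so it is not fully conjugated — not aromatic (cycloheptane).
Ring B has only sp³ atoms, so it is not fully conjugated — not aromatic (cyclohexane).
No ring is aromatic. Total: 0.

0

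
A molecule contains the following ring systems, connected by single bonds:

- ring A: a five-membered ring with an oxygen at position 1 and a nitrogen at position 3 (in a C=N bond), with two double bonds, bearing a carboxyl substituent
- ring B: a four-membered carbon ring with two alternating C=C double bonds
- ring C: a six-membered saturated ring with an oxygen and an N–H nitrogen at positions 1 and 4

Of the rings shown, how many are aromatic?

1

Ring A has a continuous p-orbital overlap around the ring; 2 ring double bonds (4 π electrons) plus a heteroatom lone pair (2) give 6 π electrons. That satisfies 4n+2 with n=1, so ring A is aromatic (oxazole).
Ring B has only sp² ring atoms; a planar conformation would have a fully conjugated π system of 4 electrons. But 4 = 4(1), which is 4n not 4n+2, so ring B is not aromatic (cyclobutadiene) — cyclobutadiene is antiaromatic and distorts to a rectangle.
Ring C has only sp³ atoms, so it is not fully conjugated — not aromatic (morpholine).
Aromatic: A. Total: 1.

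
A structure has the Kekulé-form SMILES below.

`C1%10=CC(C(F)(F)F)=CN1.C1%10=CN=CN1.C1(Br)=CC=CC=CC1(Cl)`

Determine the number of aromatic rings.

The SMILES encodes a five-membered ring of four carbons and one nitrogen bearing a hydrogen, with two C=C double bonds; a five-membered ring with nitrogens at positions 1 and 3 (one bearing H, one in a C=N bond) and two double bonds; a seven-membered carbon ring with three C=C double bonds and one sp³ carbon.
The 5-membered ring with one N–H is fully conjugated (every ring atom contributes a p orbital); 2 ring double bonds (4 π electrons) plus a heteroatom lone pair (2) give 6 π electrons. 6 = 4(1)+2, so it is aromatic (pyrrole).
The 5-membered ring with two nitrogens (one N–H, one =N–) is fully conjugated (every ring atom contributes a p orbital); 2 ring double bonds (4 π electrons) plus a heteroatom lone pair (2) give 6 π electrons. That satisfies 4n+2 with n=1, so it is aromatic (imidazole).
The 7-membered ring has one sp³ carbon, so it is not fully conjugated — not aromatic (cycloheptatriene).
2 of the 3 rings are aromatic. Total: 2.

2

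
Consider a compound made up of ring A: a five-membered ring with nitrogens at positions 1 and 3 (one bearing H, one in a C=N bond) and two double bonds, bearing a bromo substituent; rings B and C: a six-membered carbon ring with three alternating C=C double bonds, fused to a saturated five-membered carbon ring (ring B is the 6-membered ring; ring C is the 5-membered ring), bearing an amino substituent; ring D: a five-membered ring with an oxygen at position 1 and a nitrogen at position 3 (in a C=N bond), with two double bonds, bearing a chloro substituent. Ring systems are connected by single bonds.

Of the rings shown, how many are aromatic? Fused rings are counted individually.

Ring A is fully conjugated (every ring atom contributes a p orbital); 2 ring double bonds (4 π electrons) plus a heteroatom lone pair (2) give 6 π electrons. That satisfies 4n+2 with n=1, so ring A is aromatic (imidazole).
Ring B has a continuous p-orbital overlap around the ring; 3 ring double bonds give 6 π electrons. Since 6 = 4n+2 (n=1), ring B is aromatic (benzene ring).
Ring C has three sp³ carbons, so it is not fully conjugated — not aromatic (cyclopentane ring).
Ring D is planar and fully conjugated; 2 ring double bonds (4 π electrons) plus a heteroatom lone pair (2) give 6 π electrons. 6 = 4(1)+2, so ring D is aromatic (oxazole).
Aromatic: A, B, D. Total: 3.

3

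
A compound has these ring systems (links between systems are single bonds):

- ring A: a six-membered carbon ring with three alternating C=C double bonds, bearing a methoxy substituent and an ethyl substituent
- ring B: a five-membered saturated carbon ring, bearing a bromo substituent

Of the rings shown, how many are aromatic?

Ring A is planar and fully conjugated; 3 ring double bonds give 6 π electrons. 6 = 4(1)+2, so ring A is aromatic (benzene).
Ring B has only sp³ atoms, so it is not fully conjugated — not aromatic (cyclopentane).
Aromatic: A. Total: 1.

1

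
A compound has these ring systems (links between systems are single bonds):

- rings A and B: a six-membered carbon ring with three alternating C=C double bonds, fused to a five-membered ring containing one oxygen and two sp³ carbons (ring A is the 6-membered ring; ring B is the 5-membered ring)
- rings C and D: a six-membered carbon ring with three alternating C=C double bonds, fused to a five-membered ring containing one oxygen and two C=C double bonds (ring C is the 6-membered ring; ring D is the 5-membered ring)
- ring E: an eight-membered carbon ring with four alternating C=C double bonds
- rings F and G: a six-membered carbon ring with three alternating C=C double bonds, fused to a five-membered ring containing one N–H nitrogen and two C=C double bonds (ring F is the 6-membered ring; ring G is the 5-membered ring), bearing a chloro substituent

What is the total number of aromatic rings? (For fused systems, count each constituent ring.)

5

Ring A is fully conjugated (every ring atom contributes a p orbital); 3 ring double bonds give 6 π electrons. That satisfies 4n+2 with n=1, so ring A is aromatic (benzene ring).
Ring B has two sp³ carbons, so it is not fully conjugated — not aromatic (oxolane ring).
Rings C and D form a fused bicyclic system (with one oxygen) with 9 sp² atoms and 10 π electrons from ring double bonds plus a heteroatom lone pair. 10 = 4(2)+2, so the system is aromatic and both rings count as aromatic (benzofuran).
Ring E has only sp² ring atoms; a planar conformation would have a fully conjugated π system of 8 electrons. But 8 = 4(2), which is 4n not 4n+2, so ring E is not aromatic (cyclooctatetraene) — cyclooctatetraene distorts into a non-planar tub to avoid antiaromaticity.
Rings F and G form a fused bicyclic system (with one N–H) with 9 sp² atoms and 10 π electrons from ring double bonds plus a heteroatom lone pair. 10 = 4(2)+2, so the system is aromatic and both rings count as aromatic (indole).
Aromatic: A, C, D, F, G. Total: 5.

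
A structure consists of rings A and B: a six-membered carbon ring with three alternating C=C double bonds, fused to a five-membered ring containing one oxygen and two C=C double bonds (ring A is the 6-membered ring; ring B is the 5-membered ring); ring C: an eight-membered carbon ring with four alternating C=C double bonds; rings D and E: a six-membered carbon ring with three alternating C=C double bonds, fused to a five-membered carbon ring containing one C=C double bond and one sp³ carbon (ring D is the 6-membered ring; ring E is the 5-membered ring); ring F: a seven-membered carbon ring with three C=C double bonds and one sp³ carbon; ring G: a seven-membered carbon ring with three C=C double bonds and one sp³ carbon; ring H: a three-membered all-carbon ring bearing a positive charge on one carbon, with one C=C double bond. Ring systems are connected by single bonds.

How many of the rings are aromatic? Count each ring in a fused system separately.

Rings A and B form a fused bicyclic system (with one oxygen) with 9 sp² atoms and 10 π electrons from ring double bonds plus a heteroatom lone pair. 10 = 4(2)+2, so the system is aromatic and both rings count as aromatic (benzofuran).
Ring C has only sp² ring atoms; a planar conformation would have a fully conjugated π system of 8 electrons. But 8 = 4(2), which is 4n not 4n+2, so ring C is not aromatic (cyclooctatetraene) — cyclooctatetraene distorts into a non-planar tub to avoid antiaromaticity.
Ring D is fully conjugated (every ring atom contributes a p orbital); 3 ring double bonds give 6 π electrons. That satisfies 4n+2 with n=1, so ring D is aromatic (benzene ring).
Ring E has one sp³ carbon, so it is not fully conjugated — not aromatic (cyclopentene ring).
Ring F has one sp³ carbon, so it is not fully conjugated — not aromatic (cycloheptatriene).
Ring G has one sp³ carbon, so it is not fully conjugated — not aromatic (cycloheptatriene).
Ring H has a continuous p-orbital overlap around the ring; 1 ring double bond (2 π electrons) plus the carbocation's empty p orbital (0, but keeps the ring conjugated) give 2 π electrons. Since 2 = 4n+2 (n=0), ring H is aromatic (cyclopropenyl cation).
Aromatic: A, B, D, H. Total: 4.

4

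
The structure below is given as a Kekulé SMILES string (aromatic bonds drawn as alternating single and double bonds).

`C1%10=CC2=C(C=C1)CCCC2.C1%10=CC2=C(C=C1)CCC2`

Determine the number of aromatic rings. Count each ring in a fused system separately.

2

The SMILES encodes a six-membered carbon ring with three alternating C=C double bonds, fused to a saturated six-membered carbon ring; a six-membered carbon ring with three alternating C=C double bonds, fused to a saturated five-membered carbon ring.
The 6-membered ring is planar and fully conjugated; 3 ring double bonds give 6 π electrons. 6 = 4(1)+2, so it is aromatic (benzene ring).
The second 6-membered ring has four sp³ carbons, so it is not fully conjugated — not aromatic (cyclohexane ring).
The third 6-membered ring has a continuous p-orbital overlap around the ring; 3 ring double bonds give 6 π electrons. 6 = 4(1)+2, so it is aromatic (benzene ring).
The 5-membered ring has three sp³ carbons, so it is not fully conjugated — not aromatic (cyclopentane ring).
2 of the 4 rings are aromatic. Total: 2.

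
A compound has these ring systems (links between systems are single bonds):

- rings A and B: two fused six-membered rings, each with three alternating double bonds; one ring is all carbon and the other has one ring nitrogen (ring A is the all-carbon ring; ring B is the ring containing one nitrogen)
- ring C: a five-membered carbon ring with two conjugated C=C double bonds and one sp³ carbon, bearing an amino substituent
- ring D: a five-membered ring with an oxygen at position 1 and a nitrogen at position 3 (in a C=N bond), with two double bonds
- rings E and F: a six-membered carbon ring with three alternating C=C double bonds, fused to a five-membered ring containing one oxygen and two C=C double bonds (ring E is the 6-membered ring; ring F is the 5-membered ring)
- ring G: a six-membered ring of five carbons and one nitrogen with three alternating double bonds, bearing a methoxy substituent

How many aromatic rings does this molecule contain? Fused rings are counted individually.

Rings A and B form a fused bicyclic system (with one nitrogen) with 10 sp² atoms and 10 π electrons from ring double bonds. 10 = 4(2)+2, so the system is aromatic and both rings count as aromatic (quinoline).
Ring C has one sp³ carbon, so it is not fully conjugated — not aromatic (cyclopentadiene).
Ring D is fully conjugated (every ring atom contributes a p orbital); 2 ring double bonds (4 π electrons) plus a heteroatom lone pair (2) give 6 π electrons. That satisfies 4n+2 with n=1, so ring D is aromatic (oxazole).
Rings E and F form a fused bicyclic system (with one oxygen) with 9 sp² atoms and 10 π electrons from ring double bonds plus a heteroatom lone pair. 10 = 4(2)+2, so the system is aromatic and both rings count as aromatic (benzofuran).
Ring G has a continuous p-orbital overlap around the ring; 3 ring double bonds give 6 π electrons. That satisfies 4n+2 with n=1, so ring G is aromatic (pyridine).
Aromatic: A, B, D, E, F, G. Total: 6.

6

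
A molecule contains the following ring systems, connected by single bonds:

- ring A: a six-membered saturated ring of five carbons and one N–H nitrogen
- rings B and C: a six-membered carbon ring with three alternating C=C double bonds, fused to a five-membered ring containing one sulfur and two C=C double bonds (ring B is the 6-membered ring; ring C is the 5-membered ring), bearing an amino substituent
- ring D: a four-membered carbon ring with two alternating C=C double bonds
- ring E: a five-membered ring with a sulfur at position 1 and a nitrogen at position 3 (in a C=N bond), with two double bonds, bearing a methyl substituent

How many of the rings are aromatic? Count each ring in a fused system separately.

Ring A has only sp³ atoms, so it is not fully conjugated — not aromatic (piperidine).
Rings B and C form a fused bicyclic system (with one sulfur) with 9 sp² atoms and 10 π electrons from ring double bonds plus a heteroatom lone pair. 10 = 4(2)+2, so the system is aromatic and both rings count as aromatic (benzothiophene).
Ring D has only sp² ring atoms; a planar conformation would have a fully conjugated π system of 4 electrons. But 4 = 4(1), which is 4n not 4n+2, so ring D is not aromatic (cyclobutadiene) — cyclobutadiene is antiaromatic and distorts to a rectangle.
Ring E is fully conjugated (every ring atom contributes a p orbital); 2 ring double bonds (4 π electrons) plus a heteroatom lone pair (2) give 6 π electrons. That satisfies 4n+2 with n=1, so ring E is aromatic (thiazole).
Aromatic: B, C, E. Total: 3.

3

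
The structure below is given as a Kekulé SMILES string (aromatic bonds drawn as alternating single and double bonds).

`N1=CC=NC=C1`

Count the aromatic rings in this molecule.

1

The SMILES encodes a six-membered ring with nitrogens at positions 1 and 4 and three alternating double bonds.
The 6-membered ring with two nitrogens (1,4) is planar and fully conjugated; 3 ring double bonds give 6 π electrons. That satisfies 4n+2 with n=1, so it is aromatic (pyrazine).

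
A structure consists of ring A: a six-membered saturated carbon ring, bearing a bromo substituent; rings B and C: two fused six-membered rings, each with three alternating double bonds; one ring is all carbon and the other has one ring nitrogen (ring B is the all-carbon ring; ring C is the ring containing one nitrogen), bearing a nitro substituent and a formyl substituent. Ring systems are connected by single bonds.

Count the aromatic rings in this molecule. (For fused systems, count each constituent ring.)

2

Ring A has only sp³ atoms, so it is not fully conjugated — not aromatic (cyclohexane).
Rings B and C form a fused bicyclic system (with one nitrogen) with 10 sp² atoms and 10 π electrons from ring double bonds. 10 = 4(2)+2, so the system is aromatic and both rings count as aromatic (quinoline).
Aromatic: B, C. Total: 2.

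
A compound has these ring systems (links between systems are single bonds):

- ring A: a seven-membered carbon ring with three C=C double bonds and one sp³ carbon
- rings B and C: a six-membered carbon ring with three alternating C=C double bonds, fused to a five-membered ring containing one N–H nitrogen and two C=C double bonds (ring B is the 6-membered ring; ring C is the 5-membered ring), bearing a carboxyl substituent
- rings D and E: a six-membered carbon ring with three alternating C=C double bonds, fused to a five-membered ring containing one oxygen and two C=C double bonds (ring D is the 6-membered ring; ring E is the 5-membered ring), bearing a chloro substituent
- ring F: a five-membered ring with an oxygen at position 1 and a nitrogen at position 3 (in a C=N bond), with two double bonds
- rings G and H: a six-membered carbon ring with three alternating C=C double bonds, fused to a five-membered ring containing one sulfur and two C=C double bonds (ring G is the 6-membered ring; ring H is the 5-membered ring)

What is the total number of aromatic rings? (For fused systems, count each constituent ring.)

7

Ring A has one sp³ carbon, so it is not fully conjugated — not aromatic (cycloheptatriene).
Rings B and C form a fused bicyclic system (with one N–H) with 9 sp² atoms and 10 π electrons from ring double bonds plus a heteroatom lone pair. 10 = 4(2)+2, so the system is aromatic and both rings count as aromatic (indole).
Rings D and E form a fused bicyclic system (with one oxygen) with 9 sp² atoms and 10 π electrons from ring double bonds plus a heteroatom lone pair. 10 = 4(2)+2, so the system is aromatic and both rings count as aromatic (benzofuran).
Ring F is planar and fully conjugated; 2 ring double bonds (4 π electrons) plus a heteroatom lone pair (2) give 6 π electrons. 6 = 4(1)+2, so ring F is aromatic (oxazole).
Rings G and H form a fused bicyclic system (with one sulfur) with 9 sp² atoms and 10 π electrons from ring double bonds plus a heteroatom lone pair. 10 = 4(2)+2, so the system is aromatic and both rings count as aromatic (benzothiophene).
Aromatic: B, C, D, E, F, G, H. Total: 7.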